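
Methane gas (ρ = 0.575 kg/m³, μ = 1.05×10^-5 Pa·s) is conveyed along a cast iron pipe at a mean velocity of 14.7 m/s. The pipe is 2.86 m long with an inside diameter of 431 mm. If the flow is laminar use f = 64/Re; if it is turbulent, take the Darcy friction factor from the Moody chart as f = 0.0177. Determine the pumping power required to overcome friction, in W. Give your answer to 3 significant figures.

P ≈ 15.6 W

Reynolds number Re = ρVD/μ = 0.575 · 14.7 · 0.431 / 1.05e-05 = 3.47e+05.
Re > 4000 → turbulent; use the Moody-chart value f = 0.0177.
Darcy-Weisbach: ΔP = f(L/D)(ρV²/2) = 0.0177·(2.86/0.431)·(0.575·14.7²/2) = 0.0177·6.636·62.13 = 7.297 Pa.
Q = V·A = 14.7·0.1459 = 2.145 m³/s.
Pumping power P = QΔP = 2.145·7.297 = 15.65 W = 15.6 W.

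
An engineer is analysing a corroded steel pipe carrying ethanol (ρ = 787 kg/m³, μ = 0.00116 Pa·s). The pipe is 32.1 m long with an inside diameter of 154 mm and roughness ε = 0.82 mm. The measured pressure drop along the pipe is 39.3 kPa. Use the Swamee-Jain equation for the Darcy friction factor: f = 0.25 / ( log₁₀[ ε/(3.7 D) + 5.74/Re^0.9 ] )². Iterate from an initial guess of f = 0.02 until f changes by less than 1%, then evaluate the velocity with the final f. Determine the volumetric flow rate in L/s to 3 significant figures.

Rearranging Darcy-Weisbach: V = √(2·ΔP·D/(f·L·ρ)). With ε/D = 0.00082/0.154 = 0.00532, iterate starting from f = 0.02:
  f = 0.02 → V = √(2·3.93e+04·0.154/(0.02·32.1·787)) = 4.895 m/s; Re = ρVD/μ = 5.114e+05; f → 0.03123
  f = 0.03123 → V = 3.917 m/s; Re = 4.093e+05; f → 0.03129
Converged (Δf/f < 1%). With the final f = 0.03129: V = √(2·3.93e+04·0.154/(0.03129·32.1·787)) = 3.913 m/s.
Q = V·A = 3.913·(π/4·0.154²) = 0.07289 m³/s = 72.9 L/s.

Q ≈ 72.9 L/s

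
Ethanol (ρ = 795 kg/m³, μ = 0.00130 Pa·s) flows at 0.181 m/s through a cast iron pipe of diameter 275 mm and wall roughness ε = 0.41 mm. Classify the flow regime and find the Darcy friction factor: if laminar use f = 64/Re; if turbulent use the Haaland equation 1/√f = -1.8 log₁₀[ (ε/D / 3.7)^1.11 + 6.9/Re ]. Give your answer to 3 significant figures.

Re = ρVD/μ = 795·0.181·0.275/0.0013 = 3.044e+04.
Re > 4000 → turbulent. ε/D = 0.00041/0.275 = 0.00149; Haaland: 1/√f = -1.8 log₁₀[0.000171 + 0.000227] = 6.122, so f = 0.02668.

f ≈ 0.0267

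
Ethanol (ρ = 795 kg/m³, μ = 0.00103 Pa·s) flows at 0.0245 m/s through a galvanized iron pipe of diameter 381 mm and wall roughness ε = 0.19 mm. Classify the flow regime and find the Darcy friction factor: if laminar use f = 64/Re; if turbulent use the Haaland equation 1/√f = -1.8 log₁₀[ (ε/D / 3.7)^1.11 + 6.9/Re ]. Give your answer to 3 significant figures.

f ≈ 0.0344

Re = ρVD/μ = 795·0.0245·0.381/0.00103 = 7205.
Re > 4000 → turbulent. ε/D = 0.00019/0.381 = 0.000499; Haaland: 1/√f = -1.8 log₁₀[5.06e-05 + 0.000958] = 5.394, so f = 0.03438.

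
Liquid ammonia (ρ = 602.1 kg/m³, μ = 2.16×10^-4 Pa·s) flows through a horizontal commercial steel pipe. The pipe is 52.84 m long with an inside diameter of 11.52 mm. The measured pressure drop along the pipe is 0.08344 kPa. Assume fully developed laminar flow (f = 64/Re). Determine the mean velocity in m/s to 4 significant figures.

V ≈ 0.03032 m/s

For laminar flow, f = 64/Re with Re = ρVD/μ, so Darcy-Weisbach reduces to ΔP = 32μLV/D². Solving for V: V = ΔP·D²/(32μL) = 83.44·(0.01152)²/(32·0.000216·52.84) = 0.03032 m/s.
Check: Re = ρVD/μ = 602.1·0.03032·0.01152/0.000216 = 973.6 < 2300, so the laminar assumption holds.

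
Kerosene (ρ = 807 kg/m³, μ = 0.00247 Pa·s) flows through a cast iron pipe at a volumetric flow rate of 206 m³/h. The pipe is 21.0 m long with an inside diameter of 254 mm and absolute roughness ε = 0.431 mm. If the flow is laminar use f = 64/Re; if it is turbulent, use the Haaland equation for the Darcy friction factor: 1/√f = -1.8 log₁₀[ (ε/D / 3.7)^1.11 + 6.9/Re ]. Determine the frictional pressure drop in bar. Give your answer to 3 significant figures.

Q = 206 m³/h = 206/3600 = 0.05722 m³/s.
Cross-sectional area A = πD²/4 = π(0.254)²/4 = 0.05067 m²; mean velocity V = Q/A = 0.05722/0.05067 = 1.129 m/s.
Reynolds number Re = ρVD/μ = 807 · 1.129 · 0.254 / 0.00247 = 9.372e+04.
Re > 4000 → turbulent. Relative roughness ε/D = 0.000431/0.254 = 0.0017. Haaland: 1/√f = -1.8 log₁₀[(0.0017/3.7)^1.11 + 6.9/9.372e+04] = -1.8 log₁₀[0.000197 + 7.36e-05] = 6.422, so f = 0.02425.
Darcy-Weisbach: ΔP = f(L/D)(ρV²/2) = 0.02425·(21/0.254)·(807·1.129²/2) = 0.02425·82.68·514.6 = 1032 Pa.
ΔP = 1032 Pa = 0.0103 bar.

ΔP ≈ 0.0103 bar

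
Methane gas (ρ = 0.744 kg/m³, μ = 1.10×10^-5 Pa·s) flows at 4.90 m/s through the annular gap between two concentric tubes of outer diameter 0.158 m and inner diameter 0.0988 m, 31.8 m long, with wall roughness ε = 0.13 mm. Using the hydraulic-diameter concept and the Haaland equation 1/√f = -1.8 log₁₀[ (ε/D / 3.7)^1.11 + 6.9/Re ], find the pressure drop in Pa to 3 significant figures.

ΔP ≈ 144 Pa

Hydraulic diameter D_h = 4A/P = D_o - D_i = 0.158 - 0.0988 = 0.0592 m.
Re = ρVD_h/μ = 0.744·4.9·0.0592/1.1e-05 = 1.962e+04.
ε/D_h = 0.00013/0.0592 = 0.0022; Haaland gives 1/√f = -1.8 log₁₀[0.000262+0.000352] = 5.782, so f = 0.02992.
ΔP = f(L/D_h)(ρV²/2) = 0.02992·31.8/0.0592·8.932 = 143.5 Pa.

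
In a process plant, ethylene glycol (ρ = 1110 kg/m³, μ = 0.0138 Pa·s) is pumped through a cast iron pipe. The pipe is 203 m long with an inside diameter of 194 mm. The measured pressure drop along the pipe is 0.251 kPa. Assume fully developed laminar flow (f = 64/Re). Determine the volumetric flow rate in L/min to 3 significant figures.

Q ≈ 187 L/min

For laminar flow, f = 64/Re with Re = ρVD/μ, so Darcy-Weisbach reduces to ΔP = 32μLV/D². Solving for V: V = ΔP·D²/(32μL) = 251·(0.194)²/(32·0.0138·203) = 0.1054 m/s.
Check: Re = ρVD/μ = 1110·0.1054·0.194/0.0138 = 1644 < 2300, so the laminar assumption holds.
Q = V·A = 0.1054·(π/4·0.194²) = 0.003115 m³/s = 187 L/min.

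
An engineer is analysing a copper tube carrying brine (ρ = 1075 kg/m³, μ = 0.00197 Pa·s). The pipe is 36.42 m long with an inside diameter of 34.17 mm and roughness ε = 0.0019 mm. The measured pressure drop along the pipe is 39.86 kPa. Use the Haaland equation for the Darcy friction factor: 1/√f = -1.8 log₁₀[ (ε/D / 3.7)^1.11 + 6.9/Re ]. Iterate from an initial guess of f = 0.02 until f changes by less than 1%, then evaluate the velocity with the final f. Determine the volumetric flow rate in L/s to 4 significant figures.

Q ≈ 1.595 L/s

Rearranging Darcy-Weisbach: V = √(2·ΔP·D/(f·L·ρ)). With ε/D = 1.9e-06/0.03417 = 5.56e-05, iterate starting from f = 0.02:
  f = 0.02 → V = √(2·3.986e+04·0.03417/(0.02·36.42·1075)) = 1.865 m/s; Re = ρVD/μ = 3.478e+04; f → 0.02263
  f = 0.02263 → V = 1.753 m/s; Re = 3.269e+04; f → 0.02296
  f = 0.02296 → V = 1.741 m/s; Re = 3.246e+04; f → 0.023
Converged (Δf/f < 1%). With the final f = 0.023: V = √(2·3.986e+04·0.03417/(0.023·36.42·1075)) = 1.739 m/s.
Q = V·A = 1.739·(π/4·0.03417²) = 0.001595 m³/s = 1.595 L/s.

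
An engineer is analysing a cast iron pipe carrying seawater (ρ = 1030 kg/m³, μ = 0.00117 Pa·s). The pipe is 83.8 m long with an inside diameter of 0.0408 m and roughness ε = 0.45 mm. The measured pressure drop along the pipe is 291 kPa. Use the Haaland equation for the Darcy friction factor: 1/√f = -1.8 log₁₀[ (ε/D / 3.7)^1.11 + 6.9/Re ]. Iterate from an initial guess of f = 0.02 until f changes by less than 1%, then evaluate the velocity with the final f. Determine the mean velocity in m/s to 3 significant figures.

V ≈ 2.63 m/s

Rearranging Darcy-Weisbach: V = √(2·ΔP·D/(f·L·ρ)). With ε/D = 0.00045/0.0408 = 0.011, iterate starting from f = 0.02:
  f = 0.02 → V = √(2·2.91e+05·0.0408/(0.02·83.8·1030)) = 3.709 m/s; Re = ρVD/μ = 1.332e+05; f → 0.03967
  f = 0.03967 → V = 2.634 m/s; Re = 9.459e+04; f → 0.03983
Converged (Δf/f < 1%). With the final f = 0.03983: V = √(2·2.91e+05·0.0408/(0.03983·83.8·1030)) = 2.628 m/s.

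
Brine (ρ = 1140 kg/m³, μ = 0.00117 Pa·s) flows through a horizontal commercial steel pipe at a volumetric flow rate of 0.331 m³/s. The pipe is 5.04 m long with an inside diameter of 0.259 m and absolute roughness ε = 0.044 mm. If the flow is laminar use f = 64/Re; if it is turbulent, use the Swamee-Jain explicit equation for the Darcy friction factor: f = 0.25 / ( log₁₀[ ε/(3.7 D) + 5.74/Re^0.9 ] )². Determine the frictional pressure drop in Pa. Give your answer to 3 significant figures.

Cross-sectional area A = πD²/4 = π(0.259)²/4 = 0.05269 m²; mean velocity V = Q/A = 0.331/0.05269 = 6.283 m/s.
Reynolds number Re = ρVD/μ = 1140 · 6.283 · 0.259 / 0.00117 = 1.585e+06.
Re > 4000 → turbulent. Relative roughness ε/D = 4.4e-05/0.259 = 0.00017. Swamee-Jain: f = 0.25/(log₁₀[0.00017/3.7 + 5.74/1.585e+06^0.9])² = 0.25/(log₁₀[4.59e-05 + 1.51e-05])² = 0.25/(-4.215)² = 0.01407.
Darcy-Weisbach: ΔP = f(L/D)(ρV²/2) = 0.01407·(5.04/0.259)·(1140·6.283²/2) = 0.01407·19.46·2.25e+04 = 6162 Pa.

ΔP ≈ 6160 Pa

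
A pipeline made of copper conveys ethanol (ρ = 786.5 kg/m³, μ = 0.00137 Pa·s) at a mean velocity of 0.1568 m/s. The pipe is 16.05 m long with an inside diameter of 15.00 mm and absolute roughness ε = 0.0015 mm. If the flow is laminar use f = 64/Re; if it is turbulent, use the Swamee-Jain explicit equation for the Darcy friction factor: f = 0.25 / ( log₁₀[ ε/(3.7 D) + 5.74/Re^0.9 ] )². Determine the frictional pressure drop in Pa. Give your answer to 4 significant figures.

Reynolds number Re = ρVD/μ = 786.5 · 0.1568 · 0.015 / 0.00137 = 1350.
Re < 2300 → laminar flow, so f = 64/Re = 64/1350 = 0.0474 (the turbulent correlation is not needed).
Darcy-Weisbach: ΔP = f(L/D)(ρV²/2) = 0.0474·(16.05/0.015)·(786.5·0.1568²/2) = 0.0474·1070·9.669 = 490.4 Pa.

ΔP ≈ 490.4 Pa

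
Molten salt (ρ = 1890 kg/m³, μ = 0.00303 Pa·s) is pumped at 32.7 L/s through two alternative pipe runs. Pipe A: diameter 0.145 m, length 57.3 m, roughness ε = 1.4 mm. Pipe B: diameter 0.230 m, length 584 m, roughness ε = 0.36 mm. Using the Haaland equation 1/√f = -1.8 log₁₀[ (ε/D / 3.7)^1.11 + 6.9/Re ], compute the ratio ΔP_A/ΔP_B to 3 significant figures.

ΔP_A/ΔP_B ≈ 1.58

Pipe A: V = Q/A = 0.0327/0.01651 = 1.98 m/s; Re = 1.791e+05; ε/D = 0.00966; Haaland → f = 0.03785; ΔP_A = f(L/D)(ρV²/2) = 5.543e+04 Pa.
Pipe B: V = Q/A = 0.0327/0.04155 = 0.787 m/s; Re = 1.129e+05; ε/D = 0.00157; Haaland → f = 0.02358; ΔP_B = f(L/D)(ρV²/2) = 3.505e+04 Pa.
ΔP_A/ΔP_B = 5.543e+04/3.505e+04 = 1.58.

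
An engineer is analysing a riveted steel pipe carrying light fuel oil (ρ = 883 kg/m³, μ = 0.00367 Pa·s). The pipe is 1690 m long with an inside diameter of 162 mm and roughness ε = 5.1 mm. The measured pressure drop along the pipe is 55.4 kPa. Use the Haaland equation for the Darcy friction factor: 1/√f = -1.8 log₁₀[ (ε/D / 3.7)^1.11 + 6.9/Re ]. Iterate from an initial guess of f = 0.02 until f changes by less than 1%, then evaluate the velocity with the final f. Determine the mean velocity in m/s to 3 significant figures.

Rearranging Darcy-Weisbach: V = √(2·ΔP·D/(f·L·ρ)). With ε/D = 0.0051/0.162 = 0.0315, iterate starting from f = 0.02:
  f = 0.02 → V = √(2·5.54e+04·0.162/(0.02·1690·883)) = 0.7755 m/s; Re = ρVD/μ = 3.023e+04; f → 0.05944
  f = 0.05944 → V = 0.4498 m/s; Re = 1.753e+04; f → 0.06015
  f = 0.06015 → V = 0.4472 m/s; Re = 1.743e+04; f → 0.06016
Converged (Δf/f < 1%). With the final f = 0.06016: V = √(2·5.54e+04·0.162/(0.06016·1690·883)) = 0.4471 m/s.

V ≈ 0.447 m/s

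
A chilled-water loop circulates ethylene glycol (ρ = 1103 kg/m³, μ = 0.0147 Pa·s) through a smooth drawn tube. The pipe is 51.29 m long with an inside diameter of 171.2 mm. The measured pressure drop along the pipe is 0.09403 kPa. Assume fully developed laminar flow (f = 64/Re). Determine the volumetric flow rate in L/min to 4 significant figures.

Q ≈ 157.8 L/min

For laminar flow, f = 64/Re with Re = ρVD/μ, so Darcy-Weisbach reduces to ΔP = 32μLV/D². Solving for V: V = ΔP·D²/(32μL) = 94.03·(0.1712)²/(32·0.0147·51.29) = 0.1142 m/s.
Check: Re = ρVD/μ = 1103·0.1142·0.1712/0.0147 = 1467 < 2300, so the laminar assumption holds.
Q = V·A = 0.1142·(π/4·0.1712²) = 0.002629 m³/s = 157.8 L/min.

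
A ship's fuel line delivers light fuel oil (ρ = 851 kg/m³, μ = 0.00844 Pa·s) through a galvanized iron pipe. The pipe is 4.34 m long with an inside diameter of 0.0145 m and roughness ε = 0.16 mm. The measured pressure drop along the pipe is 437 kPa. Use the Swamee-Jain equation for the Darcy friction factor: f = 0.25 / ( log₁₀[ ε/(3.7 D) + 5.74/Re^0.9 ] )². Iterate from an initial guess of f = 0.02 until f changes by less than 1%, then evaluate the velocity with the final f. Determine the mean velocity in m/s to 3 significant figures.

Rearranging Darcy-Weisbach: V = √(2·ΔP·D/(f·L·ρ)). With ε/D = 0.00016/0.0145 = 0.011, iterate starting from f = 0.02:
  f = 0.02 → V = √(2·4.37e+05·0.0145/(0.02·4.34·851)) = 13.1 m/s; Re = ρVD/μ = 1.915e+04; f → 0.04262
  f = 0.04262 → V = 8.972 m/s; Re = 1.312e+04; f → 0.04391
  f = 0.04391 → V = 8.839 m/s; Re = 1.292e+04; f → 0.04397
Converged (Δf/f < 1%). With the final f = 0.04397: V = √(2·4.37e+05·0.0145/(0.04397·4.34·851)) = 8.834 m/s.

V ≈ 8.83 m/s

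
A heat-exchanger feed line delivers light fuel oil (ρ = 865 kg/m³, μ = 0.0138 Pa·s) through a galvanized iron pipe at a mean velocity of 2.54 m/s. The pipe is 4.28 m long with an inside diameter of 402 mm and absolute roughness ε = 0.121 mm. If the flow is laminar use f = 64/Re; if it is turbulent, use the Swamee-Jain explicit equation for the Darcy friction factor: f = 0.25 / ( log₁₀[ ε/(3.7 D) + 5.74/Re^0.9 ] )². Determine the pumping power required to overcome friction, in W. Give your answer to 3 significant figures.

P ≈ 201 W

Reynolds number Re = ρVD/μ = 865 · 2.54 · 0.402 / 0.0138 = 6.4e+04.
Re > 4000 → turbulent. Relative roughness ε/D = 0.000121/0.402 = 0.000301. Swamee-Jain: f = 0.25/(log₁₀[0.000301/3.7 + 5.74/6.4e+04^0.9])² = 0.25/(log₁₀[8.14e-05 + 0.000271])² = 0.25/(-3.453)² = 0.02097.
Darcy-Weisbach: ΔP = f(L/D)(ρV²/2) = 0.02097·(4.28/0.402)·(865·2.54²/2) = 0.02097·10.65·2790 = 623 Pa.
Q = V·A = 2.54·0.1269 = 0.3224 m³/s.
Pumping power P = QΔP = 0.3224·623 = 200.8 W = 201 W.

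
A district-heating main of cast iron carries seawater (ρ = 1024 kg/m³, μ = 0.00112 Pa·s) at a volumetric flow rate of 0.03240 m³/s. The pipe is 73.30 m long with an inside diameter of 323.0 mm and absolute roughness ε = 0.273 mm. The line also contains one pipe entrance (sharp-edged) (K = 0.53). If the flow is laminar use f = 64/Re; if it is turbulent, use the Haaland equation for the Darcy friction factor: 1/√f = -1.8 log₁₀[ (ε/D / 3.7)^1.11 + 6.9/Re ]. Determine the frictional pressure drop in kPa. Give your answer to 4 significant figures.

ΔP ≈ 0.4258 kPa

Cross-sectional area A = πD²/4 = π(0.323)²/4 = 0.08194 m²; mean velocity V = Q/A = 0.0324/0.08194 = 0.3954 m/s.
Reynolds number Re = ρVD/μ = 1024 · 0.3954 · 0.323 / 0.00112 = 1.168e+05.
Re > 4000 → turbulent. Relative roughness ε/D = 0.000273/0.323 = 0.000845. Haaland: 1/√f = -1.8 log₁₀[(0.000845/3.7)^1.11 + 6.9/1.168e+05] = -1.8 log₁₀[9.08e-05 + 5.91e-05] = 6.883, so f = 0.02111.
Total minor-loss coefficient ΣK = 1·0.53 = 0.53.
ΔP = [f·L/D + ΣK]·(ρV²/2) = [0.02111·73.3/0.323 + 0.53]·(1024·0.3954²/2) = [4.789 + 0.53]·80.05 = 425.8 Pa.
ΔP = 425.8 Pa = 0.4258 kPa.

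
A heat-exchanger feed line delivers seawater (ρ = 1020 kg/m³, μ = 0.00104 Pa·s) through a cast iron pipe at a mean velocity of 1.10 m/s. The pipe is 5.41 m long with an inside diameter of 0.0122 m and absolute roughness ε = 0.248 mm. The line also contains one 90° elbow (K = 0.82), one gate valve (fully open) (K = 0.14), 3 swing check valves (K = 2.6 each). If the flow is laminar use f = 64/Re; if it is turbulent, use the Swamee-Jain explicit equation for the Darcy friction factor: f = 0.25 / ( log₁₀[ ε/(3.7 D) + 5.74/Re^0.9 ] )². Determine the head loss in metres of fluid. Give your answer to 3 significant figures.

h_f ≈ 1.98 m

Reynolds number Re = ρVD/μ = 1020 · 1.1 · 0.0122 / 0.00104 = 1.316e+04.
Re > 4000 → turbulent. Relative roughness ε/D = 0.000248/0.0122 = 0.0203. Swamee-Jain: f = 0.25/(log₁₀[0.0203/3.7 + 5.74/1.316e+04^0.9])² = 0.25/(log₁₀[0.00549 + 0.00113])² = 0.25/(-2.179)² = 0.05265.
Total minor-loss coefficient ΣK = 1·0.82 + 1·0.14 + 3·2.6 = 8.76.
ΔP = [f·L/D + ΣK]·(ρV²/2) = [0.05265·5.41/0.0122 + 8.76]·(1020·1.1²/2) = [23.35 + 8.76]·617.1 = 1.981e+04 Pa.
Head loss h_f = ΔP/(ρg) = 1.981e+04/(1020·9.81) = 1.98 m.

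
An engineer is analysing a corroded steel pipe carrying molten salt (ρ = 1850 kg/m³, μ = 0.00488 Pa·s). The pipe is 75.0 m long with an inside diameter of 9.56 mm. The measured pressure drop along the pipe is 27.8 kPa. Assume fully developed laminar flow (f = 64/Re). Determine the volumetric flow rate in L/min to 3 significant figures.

Q ≈ 0.934 L/min

For laminar flow, f = 64/Re with Re = ρVD/μ, so Darcy-Weisbach reduces to ΔP = 32μLV/D². Solving for V: V = ΔP·D²/(32μL) = 2.78e+04·(0.00956)²/(32·0.00488·75) = 0.2169 m/s.
Check: Re = ρVD/μ = 1850·0.2169·0.00956/0.00488 = 786.2 < 2300, so the laminar assumption holds.
Q = V·A = 0.2169·(π/4·0.00956²) = 1.557e-05 m³/s = 0.934 L/min.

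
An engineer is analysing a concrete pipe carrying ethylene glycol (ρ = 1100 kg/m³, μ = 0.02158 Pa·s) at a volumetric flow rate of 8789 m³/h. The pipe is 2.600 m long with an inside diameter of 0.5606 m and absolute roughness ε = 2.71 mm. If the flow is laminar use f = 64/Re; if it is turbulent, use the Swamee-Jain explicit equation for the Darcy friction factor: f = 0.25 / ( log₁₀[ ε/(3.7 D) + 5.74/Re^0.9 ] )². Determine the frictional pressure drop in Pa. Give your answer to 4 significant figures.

ΔP ≈ 7623 Pa

Q = 8789 m³/h = 8789/3600 = 2.441 m³/s.
Cross-sectional area A = πD²/4 = π(0.5606)²/4 = 0.2468 m²; mean velocity V = Q/A = 2.441/0.2468 = 9.891 m/s.
Reynolds number Re = ρVD/μ = 1100 · 9.891 · 0.5606 / 0.0216 = 2.826e+05.
Re > 4000 → turbulent. Relative roughness ε/D = 0.00271/0.5606 = 0.00483. Swamee-Jain: f = 0.25/(log₁₀[0.00483/3.7 + 5.74/2.826e+05^0.9])² = 0.25/(log₁₀[0.00131 + 7.13e-05])² = 0.25/(-2.861)² = 0.03055.
Darcy-Weisbach: ΔP = f(L/D)(ρV²/2) = 0.03055·(2.6/0.5606)·(1100·9.891²/2) = 0.03055·4.638·5.381e+04 = 7623 Pa.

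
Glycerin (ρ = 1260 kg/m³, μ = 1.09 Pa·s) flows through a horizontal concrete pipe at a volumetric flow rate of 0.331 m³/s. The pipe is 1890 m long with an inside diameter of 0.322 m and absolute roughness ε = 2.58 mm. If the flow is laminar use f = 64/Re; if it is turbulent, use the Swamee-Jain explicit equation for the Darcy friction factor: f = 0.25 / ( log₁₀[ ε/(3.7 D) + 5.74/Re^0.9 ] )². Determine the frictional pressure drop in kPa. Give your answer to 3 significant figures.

ΔP ≈ 2580 kPa

Cross-sectional area A = πD²/4 = π(0.322)²/4 = 0.08143 m²; mean velocity V = Q/A = 0.331/0.08143 = 4.065 m/s.
Reynolds number Re = ρVD/μ = 1260 · 4.065 · 0.322 / 1.09 = 1513.
Re < 2300 → laminar flow, so f = 64/Re = 64/1513 = 0.0423 (the turbulent correlation is not needed).
Darcy-Weisbach: ΔP = f(L/D)(ρV²/2) = 0.0423·(1890/0.322)·(1260·4.065²/2) = 0.0423·5870·1.041e+04 = 2.584e+06 Pa.
ΔP = 2.584e+06 Pa = 2580 kPa.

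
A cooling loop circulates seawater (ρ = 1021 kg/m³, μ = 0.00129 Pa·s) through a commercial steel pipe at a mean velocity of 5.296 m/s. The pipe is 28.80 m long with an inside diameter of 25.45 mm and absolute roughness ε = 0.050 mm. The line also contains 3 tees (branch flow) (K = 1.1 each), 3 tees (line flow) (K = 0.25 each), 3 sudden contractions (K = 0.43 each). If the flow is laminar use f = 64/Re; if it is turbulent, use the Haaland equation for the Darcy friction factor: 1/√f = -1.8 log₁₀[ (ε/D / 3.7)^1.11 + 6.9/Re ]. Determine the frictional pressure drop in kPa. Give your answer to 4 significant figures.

ΔP ≈ 478.2 kPa

Reynolds number Re = ρVD/μ = 1021 · 5.296 · 0.02545 / 0.00129 = 1.067e+05.
Re > 4000 → turbulent. Relative roughness ε/D = 5e-05/0.02545 = 0.00196. Haaland: 1/√f = -1.8 log₁₀[(0.00196/3.7)^1.11 + 6.9/1.067e+05] = -1.8 log₁₀[0.000232 + 6.47e-05] = 6.351, so f = 0.02479.
Total minor-loss coefficient ΣK = 3·1.1 + 3·0.25 + 3·0.43 = 5.34.
ΔP = [f·L/D + ΣK]·(ρV²/2) = [0.02479·28.8/0.02545 + 5.34]·(1021·5.296²/2) = [28.06 + 5.34]·1.432e+04 = 4.782e+05 Pa.
ΔP = 4.782e+05 Pa = 478.2 kPa.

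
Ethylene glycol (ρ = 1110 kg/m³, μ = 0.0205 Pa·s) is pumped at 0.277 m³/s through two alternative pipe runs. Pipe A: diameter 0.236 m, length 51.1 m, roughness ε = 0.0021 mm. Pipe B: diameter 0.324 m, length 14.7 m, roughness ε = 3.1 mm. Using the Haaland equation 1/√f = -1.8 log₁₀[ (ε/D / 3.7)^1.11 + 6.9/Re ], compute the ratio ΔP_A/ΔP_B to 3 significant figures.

ΔP_A/ΔP_B ≈ 8.25

Pipe A: V = Q/A = 0.277/0.04374 = 6.332 m/s; Re = 8.092e+04; ε/D = 8.9e-06; Haaland → f = 0.01867; ΔP_A = f(L/D)(ρV²/2) = 8.995e+04 Pa.
Pipe B: V = Q/A = 0.277/0.08245 = 3.36 m/s; Re = 5.894e+04; ε/D = 0.00957; Haaland → f = 0.03838; ΔP_B = f(L/D)(ρV²/2) = 1.091e+04 Pa.
ΔP_A/ΔP_B = 8.995e+04/1.091e+04 = 8.25.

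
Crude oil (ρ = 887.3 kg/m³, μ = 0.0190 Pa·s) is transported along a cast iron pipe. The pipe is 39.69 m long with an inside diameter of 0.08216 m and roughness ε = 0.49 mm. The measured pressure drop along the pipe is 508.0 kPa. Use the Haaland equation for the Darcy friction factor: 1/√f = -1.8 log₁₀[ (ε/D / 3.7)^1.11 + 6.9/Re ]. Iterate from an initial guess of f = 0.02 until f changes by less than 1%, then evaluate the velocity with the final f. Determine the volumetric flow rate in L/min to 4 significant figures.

Rearranging Darcy-Weisbach: V = √(2·ΔP·D/(f·L·ρ)). With ε/D = 0.00049/0.08216 = 0.00596, iterate starting from f = 0.02:
  f = 0.02 → V = √(2·5.08e+05·0.08216/(0.02·39.69·887.3)) = 10.89 m/s; Re = ρVD/μ = 4.177e+04; f → 0.03389
  f = 0.03389 → V = 8.363 m/s; Re = 3.209e+04; f → 0.03439
  f = 0.03439 → V = 8.302 m/s; Re = 3.185e+04; f → 0.0344
Converged (Δf/f < 1%). With the final f = 0.0344: V = √(2·5.08e+05·0.08216/(0.0344·39.69·887.3)) = 8.3 m/s.
Q = V·A = 8.3·(π/4·0.08216²) = 0.04401 m³/s = 2640 L/min.

Q ≈ 2640 L/min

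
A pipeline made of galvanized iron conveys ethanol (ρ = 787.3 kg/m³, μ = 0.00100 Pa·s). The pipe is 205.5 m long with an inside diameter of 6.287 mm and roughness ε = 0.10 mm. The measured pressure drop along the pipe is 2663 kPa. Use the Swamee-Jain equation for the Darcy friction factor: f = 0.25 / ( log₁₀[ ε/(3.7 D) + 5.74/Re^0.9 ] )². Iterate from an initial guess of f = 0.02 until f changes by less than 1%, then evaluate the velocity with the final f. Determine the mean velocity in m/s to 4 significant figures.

Rearranging Darcy-Weisbach: V = √(2·ΔP·D/(f·L·ρ)). With ε/D = 0.0001/0.006287 = 0.0159, iterate starting from f = 0.02:
  f = 0.02 → V = √(2·2.663e+06·0.006287/(0.02·205.5·787.3)) = 3.217 m/s; Re = ρVD/μ = 1.592e+04; f → 0.04809
  f = 0.04809 → V = 2.075 m/s; Re = 1.027e+04; f → 0.04966
  f = 0.04966 → V = 2.041 m/s; Re = 1.01e+04; f → 0.04973
Converged (Δf/f < 1%). With the final f = 0.04973: V = √(2·2.663e+06·0.006287/(0.04973·205.5·787.3)) = 2.04 m/s.

V ≈ 2.040 m/s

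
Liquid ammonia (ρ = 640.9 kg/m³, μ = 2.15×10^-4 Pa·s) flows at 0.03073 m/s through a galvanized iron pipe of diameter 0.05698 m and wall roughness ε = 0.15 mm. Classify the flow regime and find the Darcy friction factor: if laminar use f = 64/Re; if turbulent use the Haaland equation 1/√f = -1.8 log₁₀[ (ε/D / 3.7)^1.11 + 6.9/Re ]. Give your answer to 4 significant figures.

Re = ρVD/μ = 640.9·0.03073·0.05698/0.000215 = 5220.
Re > 4000 → turbulent. ε/D = 0.00015/0.05698 = 0.00263; Haaland: 1/√f = -1.8 log₁₀[0.000321 + 0.00132] = 5.012, so f = 0.03981.

f ≈ 0.03981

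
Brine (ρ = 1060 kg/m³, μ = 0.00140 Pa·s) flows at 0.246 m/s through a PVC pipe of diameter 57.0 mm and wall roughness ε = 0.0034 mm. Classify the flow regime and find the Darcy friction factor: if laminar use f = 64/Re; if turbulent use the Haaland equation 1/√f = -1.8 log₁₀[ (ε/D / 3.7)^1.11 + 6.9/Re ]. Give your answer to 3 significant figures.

f ≈ 0.0304

Re = ρVD/μ = 1060·0.246·0.057/0.0014 = 1.062e+04.
Re > 4000 → turbulent. ε/D = 3.4e-06/0.057 = 5.96e-05; Haaland: 1/√f = -1.8 log₁₀[4.79e-06 + 0.00065] = 5.731, so f = 0.03045.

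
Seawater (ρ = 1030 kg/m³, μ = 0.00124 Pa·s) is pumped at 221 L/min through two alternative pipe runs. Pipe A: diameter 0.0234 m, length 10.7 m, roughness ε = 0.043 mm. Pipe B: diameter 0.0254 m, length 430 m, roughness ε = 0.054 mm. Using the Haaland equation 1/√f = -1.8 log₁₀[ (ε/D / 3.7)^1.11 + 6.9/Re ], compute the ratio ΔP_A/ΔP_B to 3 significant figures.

Pipe A: V = Q/A = 0.003683/0.0004301 = 8.565 m/s; Re = 1.665e+05; ε/D = 0.00184; Haaland → f = 0.02394; ΔP_A = f(L/D)(ρV²/2) = 4.135e+05 Pa.
Pipe B: V = Q/A = 0.003683/0.0005067 = 7.269 m/s; Re = 1.534e+05; ε/D = 0.00213; Haaland → f = 0.02483; ΔP_B = f(L/D)(ρV²/2) = 1.144e+07 Pa.
ΔP_A/ΔP_B = 4.135e+05/1.144e+07 = 0.0362.

ΔP_A/ΔP_B ≈ 0.0362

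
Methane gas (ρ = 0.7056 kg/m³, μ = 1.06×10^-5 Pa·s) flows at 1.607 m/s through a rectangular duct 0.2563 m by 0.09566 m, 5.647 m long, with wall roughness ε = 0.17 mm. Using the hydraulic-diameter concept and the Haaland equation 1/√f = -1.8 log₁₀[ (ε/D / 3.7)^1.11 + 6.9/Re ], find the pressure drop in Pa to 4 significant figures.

Hydraulic diameter D_h = 4A/P = 4·(0.2563·0.09566)/(2·(0.2563+0.09566)) = 0.09807/0.7039 = 0.1393 m.
Re = ρVD_h/μ = 0.7056·1.607·0.1393/1.06e-05 = 1.49e+04.
ε/D_h = 0.00017/0.1393 = 0.00122; Haaland gives 1/√f = -1.8 log₁₀[0.000137+0.000463] = 5.8, so f = 0.02973.
ΔP = f(L/D_h)(ρV²/2) = 0.02973·5.647/0.1393·0.9111 = 1.098 Pa.

ΔP ≈ 1.098 Pa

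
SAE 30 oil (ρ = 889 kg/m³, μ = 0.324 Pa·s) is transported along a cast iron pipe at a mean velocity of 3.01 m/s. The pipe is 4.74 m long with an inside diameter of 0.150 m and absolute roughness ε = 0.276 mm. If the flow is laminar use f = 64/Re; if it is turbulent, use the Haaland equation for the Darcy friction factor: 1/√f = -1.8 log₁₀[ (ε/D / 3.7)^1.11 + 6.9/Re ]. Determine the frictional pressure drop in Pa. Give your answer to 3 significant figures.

ΔP ≈ 6570 Pa

Reynolds number Re = ρVD/μ = 889 · 3.01 · 0.15 / 0.324 = 1239.
Re < 2300 → laminar flow, so f = 64/Re = 64/1239 = 0.05166 (the turbulent correlation is not needed).
Darcy-Weisbach: ΔP = f(L/D)(ρV²/2) = 0.05166·(4.74/0.15)·(889·3.01²/2) = 0.05166·31.6·4027 = 6574 Pa.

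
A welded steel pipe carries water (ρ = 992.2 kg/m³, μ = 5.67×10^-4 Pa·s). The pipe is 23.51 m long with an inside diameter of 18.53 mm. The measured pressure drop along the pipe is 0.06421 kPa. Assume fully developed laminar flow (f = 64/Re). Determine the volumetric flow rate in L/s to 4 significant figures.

For laminar flow, f = 64/Re with Re = ρVD/μ, so Darcy-Weisbach reduces to ΔP = 32μLV/D². Solving for V: V = ΔP·D²/(32μL) = 64.21·(0.01853)²/(32·0.000567·23.51) = 0.05169 m/s.
Check: Re = ρVD/μ = 992.2·0.05169·0.01853/0.000567 = 1676 < 2300, so the laminar assumption holds.
Q = V·A = 0.05169·(π/4·0.01853²) = 1.394e-05 m³/s = 0.01394 L/s.

Q ≈ 0.01394 L/s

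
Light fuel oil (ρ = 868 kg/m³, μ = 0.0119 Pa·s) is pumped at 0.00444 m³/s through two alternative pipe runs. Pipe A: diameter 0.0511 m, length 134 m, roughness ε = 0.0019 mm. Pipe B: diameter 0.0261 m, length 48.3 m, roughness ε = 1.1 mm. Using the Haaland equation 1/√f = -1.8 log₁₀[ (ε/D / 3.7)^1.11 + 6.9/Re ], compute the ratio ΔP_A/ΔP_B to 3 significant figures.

Pipe A: V = Q/A = 0.00444/0.002051 = 2.165 m/s; Re = 8069; ε/D = 3.72e-05; Haaland → f = 0.03282; ΔP_A = f(L/D)(ρV²/2) = 1.751e+05 Pa.
Pipe B: V = Q/A = 0.00444/0.000535 = 8.299 m/s; Re = 1.58e+04; ε/D = 0.0421; Haaland → f = 0.06798; ΔP_B = f(L/D)(ρV²/2) = 3.76e+06 Pa.
ΔP_A/ΔP_B = 1.751e+05/3.76e+06 = 0.0466.

ΔP_A/ΔP_B ≈ 0.0466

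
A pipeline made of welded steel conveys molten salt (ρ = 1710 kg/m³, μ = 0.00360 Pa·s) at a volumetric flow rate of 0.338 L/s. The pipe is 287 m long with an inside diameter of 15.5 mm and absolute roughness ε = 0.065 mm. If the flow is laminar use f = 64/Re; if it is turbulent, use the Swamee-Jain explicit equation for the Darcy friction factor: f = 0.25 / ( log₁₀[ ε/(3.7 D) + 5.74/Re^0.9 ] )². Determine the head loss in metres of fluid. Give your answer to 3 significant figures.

Q = 0.338 L/s = 0.338/1000 = 0.000338 m³/s.
Cross-sectional area A = πD²/4 = π(0.0155)²/4 = 0.0001887 m²; mean velocity V = Q/A = 0.000338/0.0001887 = 1.791 m/s.
Reynolds number Re = ρVD/μ = 1710 · 1.791 · 0.0155 / 0.0036 = 1.319e+04.
Re > 4000 → turbulent. Relative roughness ε/D = 6.5e-05/0.0155 = 0.00419. Swamee-Jain: f = 0.25/(log₁₀[0.00419/3.7 + 5.74/1.319e+04^0.9])² = 0.25/(log₁₀[0.00113 + 0.00112])² = 0.25/(-2.646)² = 0.0357.
Darcy-Weisbach: ΔP = f(L/D)(ρV²/2) = 0.0357·(287/0.0155)·(1710·1.791²/2) = 0.0357·1.852e+04·2743 = 1.813e+06 Pa.
Head loss h_f = ΔP/(ρg) = 1.813e+06/(1710·9.81) = 108 m.

h_f ≈ 108 m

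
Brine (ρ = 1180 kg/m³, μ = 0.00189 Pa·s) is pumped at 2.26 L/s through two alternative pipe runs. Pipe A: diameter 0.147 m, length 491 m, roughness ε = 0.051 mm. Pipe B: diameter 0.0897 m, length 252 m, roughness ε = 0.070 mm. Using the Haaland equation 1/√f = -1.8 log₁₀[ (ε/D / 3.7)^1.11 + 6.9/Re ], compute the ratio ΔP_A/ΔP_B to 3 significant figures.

Pipe A: V = Q/A = 0.00226/0.01697 = 0.1332 m/s; Re = 1.222e+04; ε/D = 0.000347; Haaland → f = 0.02971; ΔP_A = f(L/D)(ρV²/2) = 1038 Pa.
Pipe B: V = Q/A = 0.00226/0.006319 = 0.3576 m/s; Re = 2.003e+04; ε/D = 0.00078; Haaland → f = 0.02719; ΔP_B = f(L/D)(ρV²/2) = 5765 Pa.
ΔP_A/ΔP_B = 1038/5765 = 0.180.

ΔP_A/ΔP_B ≈ 0.180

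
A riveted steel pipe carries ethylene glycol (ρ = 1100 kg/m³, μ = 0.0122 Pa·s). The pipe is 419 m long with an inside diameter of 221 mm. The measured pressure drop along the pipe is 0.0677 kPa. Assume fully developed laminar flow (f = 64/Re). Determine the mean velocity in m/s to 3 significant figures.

V ≈ 0.0202 m/s

For laminar flow, f = 64/Re with Re = ρVD/μ, so Darcy-Weisbach reduces to ΔP = 32μLV/D². Solving for V: V = ΔP·D²/(32μL) = 67.7·(0.221)²/(32·0.0122·419) = 0.02021 m/s.
Check: Re = ρVD/μ = 1100·0.02021·0.221/0.0122 = 402.8 < 2300, so the laminar assumption holds.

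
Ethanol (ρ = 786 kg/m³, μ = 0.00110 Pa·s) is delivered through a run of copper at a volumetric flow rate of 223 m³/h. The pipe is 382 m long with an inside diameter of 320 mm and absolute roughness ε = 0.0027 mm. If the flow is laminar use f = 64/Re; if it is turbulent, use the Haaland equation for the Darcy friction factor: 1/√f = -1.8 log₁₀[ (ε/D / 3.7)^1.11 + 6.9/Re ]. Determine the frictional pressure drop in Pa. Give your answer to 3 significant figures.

Q = 223 m³/h = 223/3600 = 0.06194 m³/s.
Cross-sectional area A = πD²/4 = π(0.32)²/4 = 0.08042 m²; mean velocity V = Q/A = 0.06194/0.08042 = 0.7702 m/s.
Reynolds number Re = ρVD/μ = 786 · 0.7702 · 0.32 / 0.0011 = 1.761e+05.
Re > 4000 → turbulent. Relative roughness ε/D = 2.7e-06/0.32 = 8.44e-06. Haaland: 1/√f = -1.8 log₁₀[(8.44e-06/3.7)^1.11 + 6.9/1.761e+05] = -1.8 log₁₀[5.46e-07 + 3.92e-05] = 7.922, so f = 0.01594.
Darcy-Weisbach: ΔP = f(L/D)(ρV²/2) = 0.01594·(382/0.32)·(786·0.7702²/2) = 0.01594·1194·233.1 = 4435 Pa.

ΔP ≈ 4440 Pa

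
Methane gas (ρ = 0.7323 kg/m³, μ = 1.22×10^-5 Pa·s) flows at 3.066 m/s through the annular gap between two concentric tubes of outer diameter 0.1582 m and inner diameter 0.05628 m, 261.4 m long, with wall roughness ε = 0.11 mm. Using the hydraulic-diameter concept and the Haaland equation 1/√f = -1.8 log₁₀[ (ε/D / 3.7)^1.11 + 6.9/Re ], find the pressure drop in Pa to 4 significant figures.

ΔP ≈ 248.3 Pa

Hydraulic diameter D_h = 4A/P = D_o - D_i = 0.1582 - 0.05628 = 0.1019 m.
Re = ρVD_h/μ = 0.7323·3.066·0.1019/1.22e-05 = 1.876e+04.
ε/D_h = 0.00011/0.1019 = 0.00108; Haaland gives 1/√f = -1.8 log₁₀[0.000119+0.000368] = 5.962, so f = 0.02813.
ΔP = f(L/D_h)(ρV²/2) = 0.02813·261.4/0.1019·3.442 = 248.3 Pa.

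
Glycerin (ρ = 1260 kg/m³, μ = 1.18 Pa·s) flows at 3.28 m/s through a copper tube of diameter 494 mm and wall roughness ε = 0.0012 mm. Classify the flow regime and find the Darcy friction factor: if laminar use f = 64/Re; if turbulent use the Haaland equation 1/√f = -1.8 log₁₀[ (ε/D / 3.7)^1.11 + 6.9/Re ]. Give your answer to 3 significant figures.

Re = ρVD/μ = 1260·3.28·0.494/1.18 = 1730.
Re < 2300 → laminar, so f = 64/Re = 0.03699 (roughness is irrelevant in laminar flow).

f ≈ 0.0370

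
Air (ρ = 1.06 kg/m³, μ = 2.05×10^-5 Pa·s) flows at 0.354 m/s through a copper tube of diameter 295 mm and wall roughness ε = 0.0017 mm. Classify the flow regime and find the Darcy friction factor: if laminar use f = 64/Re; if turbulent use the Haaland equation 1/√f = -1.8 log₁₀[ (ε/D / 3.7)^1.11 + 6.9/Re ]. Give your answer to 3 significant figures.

f ≈ 0.0369

Re = ρVD/μ = 1.06·0.354·0.295/2.05e-05 = 5400.
Re > 4000 → turbulent. ε/D = 1.7e-06/0.295 = 5.76e-06; Haaland: 1/√f = -1.8 log₁₀[3.58e-07 + 0.00128] = 5.208, so f = 0.03687.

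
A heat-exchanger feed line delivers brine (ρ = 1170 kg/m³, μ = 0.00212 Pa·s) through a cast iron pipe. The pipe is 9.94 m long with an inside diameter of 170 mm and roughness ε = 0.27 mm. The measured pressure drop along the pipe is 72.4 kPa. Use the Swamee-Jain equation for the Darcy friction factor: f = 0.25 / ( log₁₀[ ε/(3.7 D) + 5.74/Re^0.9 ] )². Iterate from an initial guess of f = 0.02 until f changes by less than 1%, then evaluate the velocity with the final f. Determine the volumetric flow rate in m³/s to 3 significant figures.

Q ≈ 0.221 m³/s

Rearranging Darcy-Weisbach: V = √(2·ΔP·D/(f·L·ρ)). With ε/D = 0.00027/0.17 = 0.00159, iterate starting from f = 0.02:
  f = 0.02 → V = √(2·7.24e+04·0.17/(0.02·9.94·1170)) = 10.29 m/s; Re = ρVD/μ = 9.652e+05; f → 0.02236
  f = 0.02236 → V = 9.73 m/s; Re = 9.129e+05; f → 0.02237
Converged (Δf/f < 1%). With the final f = 0.02237: V = √(2·7.24e+04·0.17/(0.02237·9.94·1170)) = 9.727 m/s.
Q = V·A = 9.727·(π/4·0.17²) = 0.2208 m³/s = 0.221 m³/s.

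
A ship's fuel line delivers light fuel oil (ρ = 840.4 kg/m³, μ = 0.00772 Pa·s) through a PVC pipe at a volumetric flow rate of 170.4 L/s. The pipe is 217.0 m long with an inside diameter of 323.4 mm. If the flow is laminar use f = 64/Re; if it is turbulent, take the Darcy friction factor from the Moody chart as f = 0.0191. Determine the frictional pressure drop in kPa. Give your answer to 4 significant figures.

ΔP ≈ 23.17 kPa

Q = 170.4 L/s = 170.4/1000 = 0.1704 m³/s.
Cross-sectional area A = πD²/4 = π(0.3234)²/4 = 0.08214 m²; mean velocity V = Q/A = 0.1704/0.08214 = 2.074 m/s.
Reynolds number Re = ρVD/μ = 840.4 · 2.074 · 0.3234 / 0.00772 = 7.303e+04.
Re > 4000 → turbulent; use the Moody-chart value f = 0.0191.
Darcy-Weisbach: ΔP = f(L/D)(ρV²/2) = 0.0191·(217/0.3234)·(840.4·2.074²/2) = 0.0191·671·1808 = 2.317e+04 Pa.
ΔP = 2.317e+04 Pa = 23.17 kPa.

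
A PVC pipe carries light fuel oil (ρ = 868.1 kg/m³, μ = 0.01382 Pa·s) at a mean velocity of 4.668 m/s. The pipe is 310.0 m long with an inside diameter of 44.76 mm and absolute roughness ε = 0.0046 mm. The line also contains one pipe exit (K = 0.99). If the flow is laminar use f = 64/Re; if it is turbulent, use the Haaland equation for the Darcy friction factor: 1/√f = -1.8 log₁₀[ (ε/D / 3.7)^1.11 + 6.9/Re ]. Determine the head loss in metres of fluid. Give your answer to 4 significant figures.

h_f ≈ 222.8 m

Reynolds number Re = ρVD/μ = 868.1 · 4.668 · 0.04476 / 0.0138 = 1.312e+04.
Re > 4000 → turbulent. Relative roughness ε/D = 4.6e-06/0.04476 = 0.000103. Haaland: 1/√f = -1.8 log₁₀[(0.000103/3.7)^1.11 + 6.9/1.312e+04] = -1.8 log₁₀[8.76e-06 + 0.000526] = 5.89, so f = 0.02883.
Total minor-loss coefficient ΣK = 1·0.99 = 0.99.
ΔP = [f·L/D + ΣK]·(ρV²/2) = [0.02883·310/0.04476 + 0.99]·(868.1·4.668²/2) = [199.7 + 0.99]·9458 = 1.898e+06 Pa.
Head loss h_f = ΔP/(ρg) = 1.898e+06/(868.1·9.81) = 222.8 m.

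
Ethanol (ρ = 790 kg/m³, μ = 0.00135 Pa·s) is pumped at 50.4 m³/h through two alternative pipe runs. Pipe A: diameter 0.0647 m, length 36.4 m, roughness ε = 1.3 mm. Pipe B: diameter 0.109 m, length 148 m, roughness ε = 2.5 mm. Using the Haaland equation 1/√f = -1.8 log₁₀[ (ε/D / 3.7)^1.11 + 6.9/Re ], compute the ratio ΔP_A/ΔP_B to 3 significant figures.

ΔP_A/ΔP_B ≈ 3.16

Pipe A: V = Q/A = 0.014/0.003288 = 4.258 m/s; Re = 1.612e+05; ε/D = 0.0201; Haaland → f = 0.04906; ΔP_A = f(L/D)(ρV²/2) = 1.977e+05 Pa.
Pipe B: V = Q/A = 0.014/0.009331 = 1.5 m/s; Re = 9.57e+04; ε/D = 0.0229; Haaland → f = 0.05177; ΔP_B = f(L/D)(ρV²/2) = 6.249e+04 Pa.
ΔP_A/ΔP_B = 1.977e+05/6.249e+04 = 3.16.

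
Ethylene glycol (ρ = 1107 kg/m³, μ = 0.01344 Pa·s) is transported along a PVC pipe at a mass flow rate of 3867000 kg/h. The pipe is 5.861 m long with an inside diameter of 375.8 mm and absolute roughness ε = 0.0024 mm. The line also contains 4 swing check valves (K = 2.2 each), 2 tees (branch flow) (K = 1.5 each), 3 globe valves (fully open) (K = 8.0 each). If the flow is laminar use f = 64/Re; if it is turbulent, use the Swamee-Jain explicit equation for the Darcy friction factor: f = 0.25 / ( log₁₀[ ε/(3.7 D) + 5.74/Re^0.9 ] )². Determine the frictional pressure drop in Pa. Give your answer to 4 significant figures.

ṁ = 3867000 kg/h = 3867000/3600 = 1074 kg/s.
A = πD²/4 = π(0.3758)²/4 = 0.1109 m²; mean velocity V = ṁ/(ρA) = 1074/(1107 · 0.1109) = 8.748 m/s.
Reynolds number Re = ρVD/μ = 1107 · 8.748 · 0.3758 / 0.0134 = 2.708e+05.
Re > 4000 → turbulent. Relative roughness ε/D = 2.4e-06/0.3758 = 6.39e-06. Swamee-Jain: f = 0.25/(log₁₀[6.39e-06/3.7 + 5.74/2.708e+05^0.9])² = 0.25/(log₁₀[1.73e-06 + 7.41e-05])² = 0.25/(-4.12)² = 0.01472.
Total minor-loss coefficient ΣK = 4·2.2 + 2·1.5 + 3·8 = 35.8.
ΔP = [f·L/D + ΣK]·(ρV²/2) = [0.01472·5.861/0.3758 + 35.8]·(1107·8.748²/2) = [0.2297 + 35.8]·4.236e+04 = 1.526e+06 Pa.

ΔP ≈ 1526000 Pa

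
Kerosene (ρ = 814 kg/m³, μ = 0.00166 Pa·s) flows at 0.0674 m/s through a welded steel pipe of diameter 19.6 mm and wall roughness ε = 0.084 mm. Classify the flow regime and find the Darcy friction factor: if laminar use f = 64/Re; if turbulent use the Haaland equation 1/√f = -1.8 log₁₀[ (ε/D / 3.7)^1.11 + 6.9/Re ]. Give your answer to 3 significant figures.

Re = ρVD/μ = 814·0.0674·0.0196/0.00166 = 647.8.
Re < 2300 → laminar, so f = 64/Re = 0.0988 (roughness is irrelevant in laminar flow).

f ≈ 0.0988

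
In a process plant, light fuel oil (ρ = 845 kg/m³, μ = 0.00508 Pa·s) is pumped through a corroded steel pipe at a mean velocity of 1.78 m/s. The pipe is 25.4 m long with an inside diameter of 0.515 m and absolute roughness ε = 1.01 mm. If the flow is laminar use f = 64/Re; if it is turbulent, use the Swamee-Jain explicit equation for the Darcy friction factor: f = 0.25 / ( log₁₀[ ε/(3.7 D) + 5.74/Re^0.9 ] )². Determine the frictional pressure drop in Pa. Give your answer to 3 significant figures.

Reynolds number Re = ρVD/μ = 845 · 1.78 · 0.515 / 0.00508 = 1.525e+05.
Re > 4000 → turbulent. Relative roughness ε/D = 0.00101/0.515 = 0.00196. Swamee-Jain: f = 0.25/(log₁₀[0.00196/3.7 + 5.74/1.525e+05^0.9])² = 0.25/(log₁₀[0.00053 + 0.000124])² = 0.25/(-3.184)² = 0.02466.
Darcy-Weisbach: ΔP = f(L/D)(ρV²/2) = 0.02466·(25.4/0.515)·(845·1.78²/2) = 0.02466·49.32·1339 = 1628 Pa.

ΔP ≈ 1630 Pa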